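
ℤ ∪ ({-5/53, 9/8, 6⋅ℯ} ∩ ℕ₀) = ℤ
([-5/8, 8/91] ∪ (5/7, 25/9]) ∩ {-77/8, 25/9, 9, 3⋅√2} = {25/9}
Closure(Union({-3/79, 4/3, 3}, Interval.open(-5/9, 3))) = Interval(-5/9, 3)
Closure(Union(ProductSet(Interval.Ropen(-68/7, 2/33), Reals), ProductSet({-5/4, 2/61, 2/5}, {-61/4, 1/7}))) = Union(ProductSet({-5/4, 2/61, 2/5}, {-61/4, 1/7}), ProductSet(Interval(-68/7, 2/33), Reals))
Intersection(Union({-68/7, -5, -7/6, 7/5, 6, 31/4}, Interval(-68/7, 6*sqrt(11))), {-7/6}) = {-7/6}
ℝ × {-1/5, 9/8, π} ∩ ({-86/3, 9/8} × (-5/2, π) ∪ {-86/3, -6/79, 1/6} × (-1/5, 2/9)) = {-86/3, 9/8} × {-1/5, 9/8}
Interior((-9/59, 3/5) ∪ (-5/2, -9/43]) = (-5/2, -9/43) ∪ (-9/59, 3/5)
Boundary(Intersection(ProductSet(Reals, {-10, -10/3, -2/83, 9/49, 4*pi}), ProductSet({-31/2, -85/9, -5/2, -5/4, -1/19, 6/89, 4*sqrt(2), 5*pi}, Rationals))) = ProductSet({-31/2, -85/9, -5/2, -5/4, -1/19, 6/89, 4*sqrt(2), 5*pi}, {-10, -10/3, -2/83, 9/49})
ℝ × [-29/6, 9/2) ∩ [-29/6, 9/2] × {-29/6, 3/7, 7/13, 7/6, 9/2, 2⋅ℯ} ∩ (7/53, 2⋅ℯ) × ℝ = (7/53, 9/2] × {-29/6, 3/7, 7/13, 7/6}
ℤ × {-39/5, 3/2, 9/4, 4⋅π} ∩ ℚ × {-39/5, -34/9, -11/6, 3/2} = ℤ × {-39/5, 3/2}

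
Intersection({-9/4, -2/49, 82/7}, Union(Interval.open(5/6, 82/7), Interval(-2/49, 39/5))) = {-2/49}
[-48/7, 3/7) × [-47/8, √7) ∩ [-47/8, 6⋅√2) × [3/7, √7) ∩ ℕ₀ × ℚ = {0} × (ℚ ∩ [3/7, √7))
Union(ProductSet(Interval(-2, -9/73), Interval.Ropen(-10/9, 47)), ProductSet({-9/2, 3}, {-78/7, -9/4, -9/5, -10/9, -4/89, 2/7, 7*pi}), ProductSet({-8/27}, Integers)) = Union(ProductSet({-8/27}, Integers), ProductSet({-9/2, 3}, {-78/7, -9/4, -9/5, -10/9, -4/89, 2/7, 7*pi}), ProductSet(Interval(-2, -9/73), Interval.Ropen(-10/9, 47)))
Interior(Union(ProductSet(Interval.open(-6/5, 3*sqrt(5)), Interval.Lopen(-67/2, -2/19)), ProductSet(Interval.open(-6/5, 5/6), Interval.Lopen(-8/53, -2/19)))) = ProductSet(Interval.open(-6/5, 3*sqrt(5)), Interval.open(-67/2, -2/19))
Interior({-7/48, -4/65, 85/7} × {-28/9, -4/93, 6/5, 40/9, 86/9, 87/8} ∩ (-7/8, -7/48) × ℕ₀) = ∅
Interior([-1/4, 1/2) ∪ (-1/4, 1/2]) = (-1/4, 1/2)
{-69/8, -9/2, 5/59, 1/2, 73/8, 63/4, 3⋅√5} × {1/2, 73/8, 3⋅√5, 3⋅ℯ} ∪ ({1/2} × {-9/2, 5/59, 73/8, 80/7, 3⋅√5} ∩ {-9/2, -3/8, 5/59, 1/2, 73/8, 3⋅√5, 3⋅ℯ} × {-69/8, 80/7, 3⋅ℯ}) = ({1/2} × {80/7}) ∪ ({-69/8, -9/2, 5/59, 1/2, 73/8, 63/4, 3⋅√5} × {1/2, 73/8, 3⋅√5, 3⋅ℯ})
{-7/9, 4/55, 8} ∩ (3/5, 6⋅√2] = {8}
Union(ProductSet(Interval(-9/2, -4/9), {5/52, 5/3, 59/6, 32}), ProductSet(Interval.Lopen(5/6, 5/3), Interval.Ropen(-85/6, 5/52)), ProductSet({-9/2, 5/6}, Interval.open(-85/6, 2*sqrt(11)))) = Union(ProductSet({-9/2, 5/6}, Interval.open(-85/6, 2*sqrt(11))), ProductSet(Interval(-9/2, -4/9), {5/52, 5/3, 59/6, 32}), ProductSet(Interval.Lopen(5/6, 5/3), Interval.Ropen(-85/6, 5/52)))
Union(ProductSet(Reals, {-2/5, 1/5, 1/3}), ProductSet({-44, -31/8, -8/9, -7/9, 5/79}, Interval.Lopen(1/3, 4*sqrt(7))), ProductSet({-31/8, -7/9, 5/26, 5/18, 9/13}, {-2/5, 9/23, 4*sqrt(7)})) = Union(ProductSet({-44, -31/8, -8/9, -7/9, 5/79}, Interval.Lopen(1/3, 4*sqrt(7))), ProductSet({-31/8, -7/9, 5/26, 5/18, 9/13}, {-2/5, 9/23, 4*sqrt(7)}), ProductSet(Reals, {-2/5, 1/5, 1/3}))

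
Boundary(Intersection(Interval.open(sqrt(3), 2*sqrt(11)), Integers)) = Range(2, 7, 1)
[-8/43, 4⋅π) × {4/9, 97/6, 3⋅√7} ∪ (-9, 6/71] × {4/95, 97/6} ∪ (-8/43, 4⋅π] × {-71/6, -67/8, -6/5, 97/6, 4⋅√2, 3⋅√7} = ((-9, 6/71] × {4/95, 97/6}) ∪ ([-8/43, 4⋅π) × {4/9, 97/6, 3⋅√7}) ∪ ((-8/43, 4⋅π] × {-71/6, -67/8, -6/5, 97/6, 4⋅√2, 3⋅√7})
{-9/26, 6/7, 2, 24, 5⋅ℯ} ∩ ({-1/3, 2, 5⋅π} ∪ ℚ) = {-9/26, 6/7, 2, 24}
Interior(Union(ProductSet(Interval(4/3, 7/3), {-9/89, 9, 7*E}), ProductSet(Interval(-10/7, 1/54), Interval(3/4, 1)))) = ProductSet(Interval.open(-10/7, 1/54), Interval.open(3/4, 1))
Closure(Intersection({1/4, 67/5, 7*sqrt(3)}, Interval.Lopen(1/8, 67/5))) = {1/4, 67/5, 7*sqrt(3)}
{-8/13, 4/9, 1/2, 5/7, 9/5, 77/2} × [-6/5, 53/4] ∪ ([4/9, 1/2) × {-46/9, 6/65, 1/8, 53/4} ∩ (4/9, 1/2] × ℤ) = {-8/13, 4/9, 1/2, 5/7, 9/5, 77/2} × [-6/5, 53/4]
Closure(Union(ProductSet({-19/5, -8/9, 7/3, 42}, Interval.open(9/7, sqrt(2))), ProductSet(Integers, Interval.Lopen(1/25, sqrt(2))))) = Union(ProductSet({-19/5, -8/9, 7/3, 42}, Interval(9/7, sqrt(2))), ProductSet(Integers, Interval(1/25, sqrt(2))))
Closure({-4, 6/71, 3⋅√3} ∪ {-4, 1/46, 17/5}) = {-4, 1/46, 6/71, 17/5, 3⋅√3}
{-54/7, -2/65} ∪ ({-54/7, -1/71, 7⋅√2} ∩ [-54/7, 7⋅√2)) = {-54/7, -2/65, -1/71}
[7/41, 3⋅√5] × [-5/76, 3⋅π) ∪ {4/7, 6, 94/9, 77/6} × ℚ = ({4/7, 6, 94/9, 77/6} × ℚ) ∪ ([7/41, 3⋅√5] × [-5/76, 3⋅π))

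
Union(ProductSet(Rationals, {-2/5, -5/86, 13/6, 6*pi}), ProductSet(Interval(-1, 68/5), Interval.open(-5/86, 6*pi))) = Union(ProductSet(Interval(-1, 68/5), Interval.open(-5/86, 6*pi)), ProductSet(Rationals, {-2/5, -5/86, 13/6, 6*pi}))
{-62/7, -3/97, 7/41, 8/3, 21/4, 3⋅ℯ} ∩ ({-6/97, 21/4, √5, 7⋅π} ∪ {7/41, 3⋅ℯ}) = {7/41, 21/4, 3⋅ℯ}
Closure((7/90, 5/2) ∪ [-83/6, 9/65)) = [-83/6, 5/2]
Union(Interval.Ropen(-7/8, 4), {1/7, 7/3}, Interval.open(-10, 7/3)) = Interval.open(-10, 4)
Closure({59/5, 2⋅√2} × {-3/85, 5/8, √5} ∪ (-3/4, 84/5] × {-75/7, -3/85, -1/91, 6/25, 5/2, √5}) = ({59/5, 2⋅√2} × {-3/85, 5/8, √5}) ∪ ([-3/4, 84/5] × {-75/7, -3/85, -1/91, 6/25, 5/2, √5})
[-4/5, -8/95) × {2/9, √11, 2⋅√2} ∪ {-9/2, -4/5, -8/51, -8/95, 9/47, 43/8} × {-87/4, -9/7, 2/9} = ({-9/2, -4/5, -8/51, -8/95, 9/47, 43/8} × {-87/4, -9/7, 2/9}) ∪ ([-4/5, -8/95) × {2/9, √11, 2⋅√2})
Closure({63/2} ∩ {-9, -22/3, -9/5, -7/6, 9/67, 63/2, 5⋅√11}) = {63/2}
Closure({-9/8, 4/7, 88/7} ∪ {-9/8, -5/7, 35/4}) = {-9/8, -5/7, 4/7, 35/4, 88/7}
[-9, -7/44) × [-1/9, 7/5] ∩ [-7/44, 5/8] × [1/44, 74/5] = ∅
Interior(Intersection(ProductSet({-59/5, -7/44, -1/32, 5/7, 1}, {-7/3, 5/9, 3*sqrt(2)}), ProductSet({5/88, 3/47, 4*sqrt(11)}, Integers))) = EmptySet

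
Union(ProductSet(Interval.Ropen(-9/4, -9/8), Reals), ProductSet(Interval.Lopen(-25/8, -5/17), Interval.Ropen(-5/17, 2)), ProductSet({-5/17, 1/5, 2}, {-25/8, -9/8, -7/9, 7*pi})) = Union(ProductSet({-5/17, 1/5, 2}, {-25/8, -9/8, -7/9, 7*pi}), ProductSet(Interval.Lopen(-25/8, -5/17), Interval.Ropen(-5/17, 2)), ProductSet(Interval.Ropen(-9/4, -9/8), Reals))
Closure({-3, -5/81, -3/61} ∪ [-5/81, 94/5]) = {-3} ∪ [-5/81, 94/5]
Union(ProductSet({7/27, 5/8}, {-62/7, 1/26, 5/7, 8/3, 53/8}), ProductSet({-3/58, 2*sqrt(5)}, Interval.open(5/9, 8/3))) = Union(ProductSet({-3/58, 2*sqrt(5)}, Interval.open(5/9, 8/3)), ProductSet({7/27, 5/8}, {-62/7, 1/26, 5/7, 8/3, 53/8}))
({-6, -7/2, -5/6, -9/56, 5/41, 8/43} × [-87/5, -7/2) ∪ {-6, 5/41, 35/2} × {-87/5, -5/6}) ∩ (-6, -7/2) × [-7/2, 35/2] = ∅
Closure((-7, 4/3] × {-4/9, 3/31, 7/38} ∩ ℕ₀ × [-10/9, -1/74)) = {0, 1} × {-4/9}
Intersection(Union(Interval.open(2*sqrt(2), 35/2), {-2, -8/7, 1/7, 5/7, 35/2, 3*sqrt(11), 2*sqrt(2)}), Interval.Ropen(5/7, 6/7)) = {5/7}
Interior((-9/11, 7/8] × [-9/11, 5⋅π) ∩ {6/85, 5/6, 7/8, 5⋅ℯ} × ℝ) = ∅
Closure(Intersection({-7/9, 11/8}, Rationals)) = {-7/9, 11/8}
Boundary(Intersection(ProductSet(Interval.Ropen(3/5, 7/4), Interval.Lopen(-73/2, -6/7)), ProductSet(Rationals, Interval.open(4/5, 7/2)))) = EmptySet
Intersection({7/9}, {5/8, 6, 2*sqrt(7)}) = EmptySet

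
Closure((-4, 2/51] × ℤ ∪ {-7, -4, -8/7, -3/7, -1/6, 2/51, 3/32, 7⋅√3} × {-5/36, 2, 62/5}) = ([-4, 2/51] × ℤ) ∪ ({-7, -4, -8/7, -3/7, -1/6, 2/51, 3/32, 7⋅√3} × {-5/36, 2, 62/5})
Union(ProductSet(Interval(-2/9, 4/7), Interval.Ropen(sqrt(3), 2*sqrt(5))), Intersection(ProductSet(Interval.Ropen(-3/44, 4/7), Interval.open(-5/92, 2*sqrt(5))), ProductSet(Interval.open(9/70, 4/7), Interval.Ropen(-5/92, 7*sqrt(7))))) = Union(ProductSet(Interval(-2/9, 4/7), Interval.Ropen(sqrt(3), 2*sqrt(5))), ProductSet(Interval.open(9/70, 4/7), Interval.open(-5/92, 2*sqrt(5))))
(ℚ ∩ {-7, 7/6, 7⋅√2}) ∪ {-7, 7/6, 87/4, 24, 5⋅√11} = {-7, 7/6, 87/4, 24, 5⋅√11}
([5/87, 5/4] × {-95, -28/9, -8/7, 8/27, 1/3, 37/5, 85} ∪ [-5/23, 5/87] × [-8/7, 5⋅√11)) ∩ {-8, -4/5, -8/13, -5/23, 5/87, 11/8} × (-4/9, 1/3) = {-5/23, 5/87} × (-4/9, 1/3)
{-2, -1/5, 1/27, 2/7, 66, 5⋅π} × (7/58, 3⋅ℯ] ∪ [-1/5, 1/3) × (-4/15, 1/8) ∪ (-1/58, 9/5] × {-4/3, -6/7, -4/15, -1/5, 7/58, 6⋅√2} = ([-1/5, 1/3) × (-4/15, 1/8)) ∪ ({-2, -1/5, 1/27, 2/7, 66, 5⋅π} × (7/58, 3⋅ℯ]) ∪ ((-1/58, 9/5] × {-4/3, -6/7, -4/15, -1/5, 7/58, 6⋅√2})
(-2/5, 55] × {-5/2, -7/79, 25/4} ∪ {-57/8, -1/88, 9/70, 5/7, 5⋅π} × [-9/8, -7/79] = ((-2/5, 55] × {-5/2, -7/79, 25/4}) ∪ ({-57/8, -1/88, 9/70, 5/7, 5⋅π} × [-9/8, -7/79])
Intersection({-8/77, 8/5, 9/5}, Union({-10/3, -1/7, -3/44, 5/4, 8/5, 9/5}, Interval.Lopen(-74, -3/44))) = {-8/77, 8/5, 9/5}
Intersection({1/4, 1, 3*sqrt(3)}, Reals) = {1/4, 1, 3*sqrt(3)}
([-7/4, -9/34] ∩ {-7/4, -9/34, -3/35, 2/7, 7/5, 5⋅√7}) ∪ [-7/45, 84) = {-7/4, -9/34} ∪ [-7/45, 84)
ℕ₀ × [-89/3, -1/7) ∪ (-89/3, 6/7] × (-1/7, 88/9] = (ℕ₀ × [-89/3, -1/7)) ∪ ((-89/3, 6/7] × (-1/7, 88/9])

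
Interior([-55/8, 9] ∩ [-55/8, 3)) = (-55/8, 3)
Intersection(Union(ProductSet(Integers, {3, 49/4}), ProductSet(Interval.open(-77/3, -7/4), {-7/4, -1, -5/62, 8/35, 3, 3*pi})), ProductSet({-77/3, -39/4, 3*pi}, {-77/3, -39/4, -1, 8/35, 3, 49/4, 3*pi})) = ProductSet({-39/4}, {-1, 8/35, 3, 3*pi})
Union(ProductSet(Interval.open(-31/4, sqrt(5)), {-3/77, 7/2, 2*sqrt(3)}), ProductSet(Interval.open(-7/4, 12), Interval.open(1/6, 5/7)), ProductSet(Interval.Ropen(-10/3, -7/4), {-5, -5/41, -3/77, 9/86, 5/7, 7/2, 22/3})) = Union(ProductSet(Interval.open(-31/4, sqrt(5)), {-3/77, 7/2, 2*sqrt(3)}), ProductSet(Interval.Ropen(-10/3, -7/4), {-5, -5/41, -3/77, 9/86, 5/7, 7/2, 22/3}), ProductSet(Interval.open(-7/4, 12), Interval.open(1/6, 5/7)))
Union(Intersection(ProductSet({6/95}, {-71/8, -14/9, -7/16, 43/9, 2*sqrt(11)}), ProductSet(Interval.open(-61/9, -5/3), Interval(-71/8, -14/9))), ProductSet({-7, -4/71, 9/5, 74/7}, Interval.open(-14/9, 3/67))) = ProductSet({-7, -4/71, 9/5, 74/7}, Interval.open(-14/9, 3/67))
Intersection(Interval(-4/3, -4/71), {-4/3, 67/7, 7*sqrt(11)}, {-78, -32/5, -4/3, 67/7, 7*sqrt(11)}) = {-4/3}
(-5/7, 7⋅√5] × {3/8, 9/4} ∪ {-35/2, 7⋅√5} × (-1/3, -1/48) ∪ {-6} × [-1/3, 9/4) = ({-6} × [-1/3, 9/4)) ∪ ({-35/2, 7⋅√5} × (-1/3, -1/48)) ∪ ((-5/7, 7⋅√5] × {3/8, 9/4})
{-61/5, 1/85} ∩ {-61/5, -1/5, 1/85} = {-61/5, 1/85}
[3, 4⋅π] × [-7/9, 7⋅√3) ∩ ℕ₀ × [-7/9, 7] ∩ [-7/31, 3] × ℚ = {3} × (ℚ ∩ [-7/9, 7])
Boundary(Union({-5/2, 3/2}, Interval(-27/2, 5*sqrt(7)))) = {-27/2, 5*sqrt(7)}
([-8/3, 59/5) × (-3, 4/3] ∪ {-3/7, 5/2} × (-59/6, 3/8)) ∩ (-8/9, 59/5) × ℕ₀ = (-8/9, 59/5) × {0, 1}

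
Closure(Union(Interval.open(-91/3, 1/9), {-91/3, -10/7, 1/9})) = Interval(-91/3, 1/9)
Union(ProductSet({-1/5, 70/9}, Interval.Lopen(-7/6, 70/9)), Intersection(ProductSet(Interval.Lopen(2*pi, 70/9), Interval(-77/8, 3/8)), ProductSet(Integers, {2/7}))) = Union(ProductSet({-1/5, 70/9}, Interval.Lopen(-7/6, 70/9)), ProductSet(Range(7, 8, 1), {2/7}))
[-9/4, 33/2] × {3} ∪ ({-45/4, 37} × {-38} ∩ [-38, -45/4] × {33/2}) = [-9/4, 33/2] × {3}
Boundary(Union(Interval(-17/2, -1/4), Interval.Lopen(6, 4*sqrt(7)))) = {-17/2, -1/4, 6, 4*sqrt(7)}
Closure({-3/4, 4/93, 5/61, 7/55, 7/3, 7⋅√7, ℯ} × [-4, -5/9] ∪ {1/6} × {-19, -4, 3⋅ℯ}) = ({1/6} × {-19, -4, 3⋅ℯ}) ∪ ({-3/4, 4/93, 5/61, 7/55, 7/3, 7⋅√7, ℯ} × [-4, -5/9])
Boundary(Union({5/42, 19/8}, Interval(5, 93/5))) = {5/42, 19/8, 5, 93/5}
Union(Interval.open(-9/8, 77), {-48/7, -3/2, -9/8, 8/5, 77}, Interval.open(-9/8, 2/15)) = Union({-48/7, -3/2}, Interval(-9/8, 77))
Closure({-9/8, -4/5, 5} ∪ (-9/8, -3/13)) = [-9/8, -3/13] ∪ {5}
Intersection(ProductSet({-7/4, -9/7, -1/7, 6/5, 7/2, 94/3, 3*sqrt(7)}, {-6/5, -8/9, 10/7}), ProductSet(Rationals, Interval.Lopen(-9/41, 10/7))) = ProductSet({-7/4, -9/7, -1/7, 6/5, 7/2, 94/3}, {10/7})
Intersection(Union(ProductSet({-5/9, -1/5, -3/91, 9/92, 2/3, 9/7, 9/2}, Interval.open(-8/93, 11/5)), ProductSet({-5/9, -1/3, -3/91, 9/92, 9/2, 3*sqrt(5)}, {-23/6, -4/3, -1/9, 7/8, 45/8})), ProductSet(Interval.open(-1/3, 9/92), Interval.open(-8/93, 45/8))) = ProductSet({-1/5, -3/91}, Interval.open(-8/93, 11/5))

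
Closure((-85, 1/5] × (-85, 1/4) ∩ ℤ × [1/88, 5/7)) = {-84, -83, …, 0} × [1/88, 1/4]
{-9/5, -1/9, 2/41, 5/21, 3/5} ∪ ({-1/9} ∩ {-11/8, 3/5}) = {-9/5, -1/9, 2/41, 5/21, 3/5}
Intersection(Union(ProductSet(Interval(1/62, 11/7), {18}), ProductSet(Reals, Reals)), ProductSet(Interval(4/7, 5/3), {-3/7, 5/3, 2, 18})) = ProductSet(Interval(4/7, 5/3), {-3/7, 5/3, 2, 18})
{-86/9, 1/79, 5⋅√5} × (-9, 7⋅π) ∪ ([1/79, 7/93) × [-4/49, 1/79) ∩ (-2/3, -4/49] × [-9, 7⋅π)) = {-86/9, 1/79, 5⋅√5} × (-9, 7⋅π)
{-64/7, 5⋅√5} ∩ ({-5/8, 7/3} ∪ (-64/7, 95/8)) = {5⋅√5}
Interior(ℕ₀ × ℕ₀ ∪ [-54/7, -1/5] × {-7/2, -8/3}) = ∅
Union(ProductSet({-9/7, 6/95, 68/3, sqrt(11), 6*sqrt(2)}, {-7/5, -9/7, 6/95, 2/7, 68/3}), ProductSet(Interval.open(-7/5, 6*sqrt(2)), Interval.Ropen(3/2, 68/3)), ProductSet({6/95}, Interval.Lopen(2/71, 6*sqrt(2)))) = Union(ProductSet({6/95}, Interval.Lopen(2/71, 6*sqrt(2))), ProductSet({-9/7, 6/95, 68/3, sqrt(11), 6*sqrt(2)}, {-7/5, -9/7, 6/95, 2/7, 68/3}), ProductSet(Interval.open(-7/5, 6*sqrt(2)), Interval.Ropen(3/2, 68/3)))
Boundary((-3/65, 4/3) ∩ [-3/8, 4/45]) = {-3/65, 4/45}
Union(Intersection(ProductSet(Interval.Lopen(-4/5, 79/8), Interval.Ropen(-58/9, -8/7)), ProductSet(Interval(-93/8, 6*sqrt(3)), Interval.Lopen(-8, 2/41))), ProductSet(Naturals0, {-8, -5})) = Union(ProductSet(Interval.Lopen(-4/5, 79/8), Interval.Ropen(-58/9, -8/7)), ProductSet(Naturals0, {-8, -5}))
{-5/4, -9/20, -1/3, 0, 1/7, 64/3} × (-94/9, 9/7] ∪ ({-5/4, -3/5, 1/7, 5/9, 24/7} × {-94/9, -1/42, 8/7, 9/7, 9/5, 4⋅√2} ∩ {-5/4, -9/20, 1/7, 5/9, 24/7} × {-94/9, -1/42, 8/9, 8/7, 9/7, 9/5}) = ({-5/4, 1/7, 5/9, 24/7} × {-94/9, -1/42, 8/7, 9/7, 9/5}) ∪ ({-5/4, -9/20, -1/3, 0, 1/7, 64/3} × (-94/9, 9/7])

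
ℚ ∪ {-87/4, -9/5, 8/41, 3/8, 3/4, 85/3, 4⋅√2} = ℚ ∪ {4⋅√2}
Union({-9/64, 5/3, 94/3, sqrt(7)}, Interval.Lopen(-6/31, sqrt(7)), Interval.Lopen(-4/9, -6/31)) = Union({94/3}, Interval.Lopen(-4/9, sqrt(7)))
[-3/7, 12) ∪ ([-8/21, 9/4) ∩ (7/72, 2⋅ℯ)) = [-3/7, 12)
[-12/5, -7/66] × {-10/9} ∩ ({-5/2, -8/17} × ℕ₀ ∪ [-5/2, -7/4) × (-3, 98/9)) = [-12/5, -7/4) × {-10/9}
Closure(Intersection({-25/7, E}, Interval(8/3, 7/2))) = {E}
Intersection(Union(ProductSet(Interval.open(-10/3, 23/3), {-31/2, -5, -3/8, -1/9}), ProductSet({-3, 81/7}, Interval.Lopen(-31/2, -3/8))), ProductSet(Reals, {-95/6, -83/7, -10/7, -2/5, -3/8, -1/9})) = Union(ProductSet({-3, 81/7}, {-83/7, -10/7, -2/5, -3/8}), ProductSet(Interval.open(-10/3, 23/3), {-3/8, -1/9}))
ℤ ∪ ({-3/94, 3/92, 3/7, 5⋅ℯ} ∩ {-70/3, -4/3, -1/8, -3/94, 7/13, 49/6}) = ℤ ∪ {-3/94}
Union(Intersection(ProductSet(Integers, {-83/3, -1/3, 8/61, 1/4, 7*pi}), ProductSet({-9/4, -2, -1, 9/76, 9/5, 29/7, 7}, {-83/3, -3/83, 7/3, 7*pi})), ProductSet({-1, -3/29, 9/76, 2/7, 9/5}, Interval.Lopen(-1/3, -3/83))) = Union(ProductSet({-2, -1, 7}, {-83/3, 7*pi}), ProductSet({-1, -3/29, 9/76, 2/7, 9/5}, Interval.Lopen(-1/3, -3/83)))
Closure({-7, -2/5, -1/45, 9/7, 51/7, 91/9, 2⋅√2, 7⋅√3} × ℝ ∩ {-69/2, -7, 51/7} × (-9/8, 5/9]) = {-7, 51/7} × [-9/8, 5/9]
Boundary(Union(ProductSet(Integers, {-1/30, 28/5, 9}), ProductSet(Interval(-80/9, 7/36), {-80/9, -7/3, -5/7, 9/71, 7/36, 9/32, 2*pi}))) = Union(ProductSet(Integers, {-1/30, 28/5, 9}), ProductSet(Interval(-80/9, 7/36), {-80/9, -7/3, -5/7, 9/71, 7/36, 9/32, 2*pi}))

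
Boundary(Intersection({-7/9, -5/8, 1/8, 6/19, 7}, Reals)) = {-7/9, -5/8, 1/8, 6/19, 7}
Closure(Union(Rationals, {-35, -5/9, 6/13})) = Reals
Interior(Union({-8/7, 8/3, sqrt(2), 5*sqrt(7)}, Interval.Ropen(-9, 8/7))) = Interval.open(-9, 8/7)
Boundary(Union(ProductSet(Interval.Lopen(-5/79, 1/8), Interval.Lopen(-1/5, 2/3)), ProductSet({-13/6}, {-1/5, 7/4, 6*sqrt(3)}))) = Union(ProductSet({-13/6}, {-1/5, 7/4, 6*sqrt(3)}), ProductSet({-5/79, 1/8}, Interval(-1/5, 2/3)), ProductSet(Interval(-5/79, 1/8), {-1/5, 2/3}))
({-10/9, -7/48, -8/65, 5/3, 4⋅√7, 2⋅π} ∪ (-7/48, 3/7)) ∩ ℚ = {-10/9, 5/3} ∪ (ℚ ∩ [-7/48, 3/7))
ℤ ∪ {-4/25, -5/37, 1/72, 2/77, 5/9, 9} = ℤ ∪ {-4/25, -5/37, 1/72, 2/77, 5/9}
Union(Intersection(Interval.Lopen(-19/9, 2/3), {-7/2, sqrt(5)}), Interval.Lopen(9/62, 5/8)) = Interval.Lopen(9/62, 5/8)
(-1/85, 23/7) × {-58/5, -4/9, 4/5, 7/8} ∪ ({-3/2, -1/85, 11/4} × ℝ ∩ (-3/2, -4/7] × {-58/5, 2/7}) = (-1/85, 23/7) × {-58/5, -4/9, 4/5, 7/8}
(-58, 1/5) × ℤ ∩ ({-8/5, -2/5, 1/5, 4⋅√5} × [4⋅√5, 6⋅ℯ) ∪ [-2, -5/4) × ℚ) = ([-2, -5/4) × ℤ) ∪ ({-8/5, -2/5} × {9, 10, …, 16})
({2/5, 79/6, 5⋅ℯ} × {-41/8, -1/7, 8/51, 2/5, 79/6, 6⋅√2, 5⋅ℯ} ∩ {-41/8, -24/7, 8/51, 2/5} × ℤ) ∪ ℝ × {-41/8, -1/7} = ℝ × {-41/8, -1/7}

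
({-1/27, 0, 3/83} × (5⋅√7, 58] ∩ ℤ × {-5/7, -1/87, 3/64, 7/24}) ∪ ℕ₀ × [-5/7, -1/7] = ℕ₀ × [-5/7, -1/7]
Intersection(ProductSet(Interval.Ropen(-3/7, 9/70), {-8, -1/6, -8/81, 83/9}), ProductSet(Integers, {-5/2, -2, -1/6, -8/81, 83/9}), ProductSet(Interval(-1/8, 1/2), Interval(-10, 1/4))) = ProductSet(Range(0, 1, 1), {-1/6, -8/81})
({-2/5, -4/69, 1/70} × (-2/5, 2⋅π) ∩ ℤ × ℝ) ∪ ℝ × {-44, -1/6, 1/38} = ℝ × {-44, -1/6, 1/38}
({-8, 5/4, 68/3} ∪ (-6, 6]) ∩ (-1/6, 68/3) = (-1/6, 6]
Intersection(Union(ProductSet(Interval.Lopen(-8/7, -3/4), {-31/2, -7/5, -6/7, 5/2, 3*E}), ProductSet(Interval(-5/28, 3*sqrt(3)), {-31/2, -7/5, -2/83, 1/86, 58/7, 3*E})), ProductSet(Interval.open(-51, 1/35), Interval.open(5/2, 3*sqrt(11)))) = Union(ProductSet(Interval.Lopen(-8/7, -3/4), {3*E}), ProductSet(Interval.Ropen(-5/28, 1/35), {58/7, 3*E}))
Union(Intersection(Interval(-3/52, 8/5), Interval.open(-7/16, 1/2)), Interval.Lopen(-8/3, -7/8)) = Union(Interval.Lopen(-8/3, -7/8), Interval.Ropen(-3/52, 1/2))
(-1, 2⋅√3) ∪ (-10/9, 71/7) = (-10/9, 71/7)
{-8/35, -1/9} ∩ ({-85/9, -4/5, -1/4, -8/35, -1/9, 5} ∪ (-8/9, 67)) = {-8/35, -1/9}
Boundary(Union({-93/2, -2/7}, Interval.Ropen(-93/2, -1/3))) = {-93/2, -1/3, -2/7}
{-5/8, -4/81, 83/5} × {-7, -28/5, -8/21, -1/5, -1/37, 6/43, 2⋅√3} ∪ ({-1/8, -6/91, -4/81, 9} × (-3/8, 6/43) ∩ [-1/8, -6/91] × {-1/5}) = ({-1/8, -6/91} × {-1/5}) ∪ ({-5/8, -4/81, 83/5} × {-7, -28/5, -8/21, -1/5, -1/37, 6/43, 2⋅√3})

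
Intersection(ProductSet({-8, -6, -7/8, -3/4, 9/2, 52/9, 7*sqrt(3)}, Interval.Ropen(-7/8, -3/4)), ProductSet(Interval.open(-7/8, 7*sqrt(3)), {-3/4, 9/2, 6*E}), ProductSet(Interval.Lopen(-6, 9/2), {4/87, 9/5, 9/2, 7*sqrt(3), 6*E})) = EmptySet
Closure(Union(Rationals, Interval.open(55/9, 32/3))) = Union(Interval(-oo, oo), Rationals)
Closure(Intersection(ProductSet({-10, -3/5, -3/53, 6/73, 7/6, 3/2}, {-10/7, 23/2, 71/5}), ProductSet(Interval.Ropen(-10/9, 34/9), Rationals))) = ProductSet({-3/5, -3/53, 6/73, 7/6, 3/2}, {-10/7, 23/2, 71/5})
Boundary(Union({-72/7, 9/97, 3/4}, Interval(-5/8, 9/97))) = {-72/7, -5/8, 9/97, 3/4}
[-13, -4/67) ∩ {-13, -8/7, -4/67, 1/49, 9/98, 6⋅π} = {-13, -8/7}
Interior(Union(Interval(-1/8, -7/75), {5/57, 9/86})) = Interval.open(-1/8, -7/75)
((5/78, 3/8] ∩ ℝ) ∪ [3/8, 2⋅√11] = (5/78, 2⋅√11]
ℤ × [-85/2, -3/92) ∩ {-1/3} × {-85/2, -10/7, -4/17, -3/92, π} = ∅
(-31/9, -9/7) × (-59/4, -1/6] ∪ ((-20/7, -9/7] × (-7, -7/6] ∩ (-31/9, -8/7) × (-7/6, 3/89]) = (-31/9, -9/7) × (-59/4, -1/6]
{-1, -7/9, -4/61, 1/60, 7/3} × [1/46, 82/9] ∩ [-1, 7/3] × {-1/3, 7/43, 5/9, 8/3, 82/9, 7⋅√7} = {-1, -7/9, -4/61, 1/60, 7/3} × {7/43, 5/9, 8/3, 82/9}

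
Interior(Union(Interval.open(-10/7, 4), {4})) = Interval.open(-10/7, 4)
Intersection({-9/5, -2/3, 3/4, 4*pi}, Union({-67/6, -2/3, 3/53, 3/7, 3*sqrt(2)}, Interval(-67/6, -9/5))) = {-9/5, -2/3}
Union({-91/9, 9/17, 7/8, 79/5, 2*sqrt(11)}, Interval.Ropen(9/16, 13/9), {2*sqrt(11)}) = Union({-91/9, 9/17, 79/5, 2*sqrt(11)}, Interval.Ropen(9/16, 13/9))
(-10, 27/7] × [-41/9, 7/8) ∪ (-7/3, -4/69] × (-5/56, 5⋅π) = ((-10, 27/7] × [-41/9, 7/8)) ∪ ((-7/3, -4/69] × (-5/56, 5⋅π))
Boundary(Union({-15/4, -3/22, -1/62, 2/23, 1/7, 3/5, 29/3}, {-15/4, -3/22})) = {-15/4, -3/22, -1/62, 2/23, 1/7, 3/5, 29/3}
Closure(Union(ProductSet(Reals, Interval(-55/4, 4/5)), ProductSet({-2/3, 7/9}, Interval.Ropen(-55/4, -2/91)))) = ProductSet(Reals, Interval(-55/4, 4/5))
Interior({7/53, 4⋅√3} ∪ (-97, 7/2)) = (-97, 7/2)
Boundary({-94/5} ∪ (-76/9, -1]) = {-94/5, -76/9, -1}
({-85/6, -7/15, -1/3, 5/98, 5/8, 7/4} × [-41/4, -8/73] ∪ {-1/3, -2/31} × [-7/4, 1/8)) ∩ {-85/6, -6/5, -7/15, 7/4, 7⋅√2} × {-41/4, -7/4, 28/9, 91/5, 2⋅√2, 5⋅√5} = {-85/6, -7/15, 7/4} × {-41/4, -7/4}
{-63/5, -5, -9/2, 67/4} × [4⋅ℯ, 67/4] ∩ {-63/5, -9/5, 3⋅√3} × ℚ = {-63/5} × (ℚ ∩ [4⋅ℯ, 67/4])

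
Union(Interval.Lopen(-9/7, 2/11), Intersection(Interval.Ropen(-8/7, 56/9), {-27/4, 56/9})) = Interval.Lopen(-9/7, 2/11)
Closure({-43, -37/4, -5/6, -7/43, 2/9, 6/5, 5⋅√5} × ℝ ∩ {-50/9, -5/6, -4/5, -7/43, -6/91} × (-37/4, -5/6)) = {-5/6, -7/43} × [-37/4, -5/6]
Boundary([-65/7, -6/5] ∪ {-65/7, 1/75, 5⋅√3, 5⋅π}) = {-65/7, -6/5, 1/75, 5⋅√3, 5⋅π}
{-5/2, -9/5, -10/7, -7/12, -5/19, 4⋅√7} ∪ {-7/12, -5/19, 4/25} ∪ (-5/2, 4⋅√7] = [-5/2, 4⋅√7]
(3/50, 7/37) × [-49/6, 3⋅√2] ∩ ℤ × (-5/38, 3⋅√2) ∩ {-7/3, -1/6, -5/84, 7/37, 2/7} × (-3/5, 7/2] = ∅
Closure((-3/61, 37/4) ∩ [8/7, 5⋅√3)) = [8/7, 5⋅√3]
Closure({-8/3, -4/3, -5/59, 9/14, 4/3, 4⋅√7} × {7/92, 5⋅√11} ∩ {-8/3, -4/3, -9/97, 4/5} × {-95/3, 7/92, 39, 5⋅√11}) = {-8/3, -4/3} × {7/92, 5⋅√11}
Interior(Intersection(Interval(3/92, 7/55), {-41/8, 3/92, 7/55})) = EmptySet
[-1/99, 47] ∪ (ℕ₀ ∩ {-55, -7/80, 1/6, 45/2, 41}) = [-1/99, 47]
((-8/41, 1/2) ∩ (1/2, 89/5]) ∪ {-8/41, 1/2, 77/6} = {-8/41, 1/2, 77/6}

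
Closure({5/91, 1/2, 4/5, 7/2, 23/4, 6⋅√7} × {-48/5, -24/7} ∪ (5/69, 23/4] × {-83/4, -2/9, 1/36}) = ([5/69, 23/4] × {-83/4, -2/9, 1/36}) ∪ ({5/91, 1/2, 4/5, 7/2, 23/4, 6⋅√7} × {-48/5, -24/7})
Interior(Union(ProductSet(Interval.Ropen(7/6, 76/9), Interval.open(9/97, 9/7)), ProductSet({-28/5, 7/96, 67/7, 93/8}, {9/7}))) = ProductSet(Interval.open(7/6, 76/9), Interval.open(9/97, 9/7))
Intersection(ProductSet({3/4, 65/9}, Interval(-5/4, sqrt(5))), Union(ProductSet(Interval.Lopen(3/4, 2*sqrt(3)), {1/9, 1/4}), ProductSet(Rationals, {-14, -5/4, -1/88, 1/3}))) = ProductSet({3/4, 65/9}, {-5/4, -1/88, 1/3})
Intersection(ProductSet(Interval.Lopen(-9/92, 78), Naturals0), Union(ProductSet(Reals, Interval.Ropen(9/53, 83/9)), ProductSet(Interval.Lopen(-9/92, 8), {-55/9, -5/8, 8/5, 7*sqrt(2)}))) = ProductSet(Interval.Lopen(-9/92, 78), Range(1, 10, 1))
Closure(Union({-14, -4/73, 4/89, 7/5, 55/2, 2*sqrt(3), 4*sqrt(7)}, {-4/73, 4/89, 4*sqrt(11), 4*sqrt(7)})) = {-14, -4/73, 4/89, 7/5, 55/2, 4*sqrt(11), 2*sqrt(3), 4*sqrt(7)}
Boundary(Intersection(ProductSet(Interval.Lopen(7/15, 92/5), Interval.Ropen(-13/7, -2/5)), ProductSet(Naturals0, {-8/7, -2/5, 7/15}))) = ProductSet(Range(1, 19, 1), {-8/7})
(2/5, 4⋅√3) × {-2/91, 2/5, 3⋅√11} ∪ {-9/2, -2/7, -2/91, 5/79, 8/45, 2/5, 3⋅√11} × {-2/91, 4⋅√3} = ((2/5, 4⋅√3) × {-2/91, 2/5, 3⋅√11}) ∪ ({-9/2, -2/7, -2/91, 5/79, 8/45, 2/5, 3⋅√11} × {-2/91, 4⋅√3})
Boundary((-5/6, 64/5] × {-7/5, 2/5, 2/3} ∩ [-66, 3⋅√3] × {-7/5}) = [-5/6, 3⋅√3] × {-7/5}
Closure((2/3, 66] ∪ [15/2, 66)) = [2/3, 66]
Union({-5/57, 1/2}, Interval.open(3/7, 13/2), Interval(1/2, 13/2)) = Union({-5/57}, Interval.Lopen(3/7, 13/2))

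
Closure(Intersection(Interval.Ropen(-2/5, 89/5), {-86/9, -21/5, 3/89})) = {3/89}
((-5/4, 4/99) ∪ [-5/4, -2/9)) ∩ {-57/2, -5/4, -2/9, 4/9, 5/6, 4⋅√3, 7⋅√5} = {-5/4, -2/9}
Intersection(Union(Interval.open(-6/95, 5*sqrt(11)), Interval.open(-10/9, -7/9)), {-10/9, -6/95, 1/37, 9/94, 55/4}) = {1/37, 9/94, 55/4}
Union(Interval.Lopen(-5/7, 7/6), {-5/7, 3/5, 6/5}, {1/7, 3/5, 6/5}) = Union({6/5}, Interval(-5/7, 7/6))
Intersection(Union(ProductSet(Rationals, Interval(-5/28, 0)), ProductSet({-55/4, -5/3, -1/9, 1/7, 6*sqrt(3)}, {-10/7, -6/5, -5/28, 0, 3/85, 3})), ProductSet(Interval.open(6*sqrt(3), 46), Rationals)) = ProductSet(Intersection(Interval.open(6*sqrt(3), 46), Rationals), Intersection(Interval(-5/28, 0), Rationals))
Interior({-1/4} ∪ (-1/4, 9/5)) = (-1/4, 9/5)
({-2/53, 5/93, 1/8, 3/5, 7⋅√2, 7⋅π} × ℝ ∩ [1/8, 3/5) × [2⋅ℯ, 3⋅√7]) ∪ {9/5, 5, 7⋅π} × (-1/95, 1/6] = ({9/5, 5, 7⋅π} × (-1/95, 1/6]) ∪ ({1/8} × [2⋅ℯ, 3⋅√7])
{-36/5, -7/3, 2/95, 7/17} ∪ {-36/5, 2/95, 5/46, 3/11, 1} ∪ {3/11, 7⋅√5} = {-36/5, -7/3, 2/95, 5/46, 3/11, 7/17, 1, 7⋅√5}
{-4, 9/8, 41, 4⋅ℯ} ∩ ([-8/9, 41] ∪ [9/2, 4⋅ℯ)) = {9/8, 41, 4⋅ℯ}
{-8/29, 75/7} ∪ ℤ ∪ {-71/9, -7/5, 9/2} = ℤ ∪ {-71/9, -7/5, -8/29, 9/2, 75/7}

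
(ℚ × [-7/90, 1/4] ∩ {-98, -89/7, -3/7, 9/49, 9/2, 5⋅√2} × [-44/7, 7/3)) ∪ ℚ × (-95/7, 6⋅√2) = ℚ × (-95/7, 6⋅√2)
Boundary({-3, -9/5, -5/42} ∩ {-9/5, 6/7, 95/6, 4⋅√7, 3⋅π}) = {-9/5}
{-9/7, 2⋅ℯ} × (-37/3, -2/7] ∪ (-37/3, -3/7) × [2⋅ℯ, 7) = ({-9/7, 2⋅ℯ} × (-37/3, -2/7]) ∪ ((-37/3, -3/7) × [2⋅ℯ, 7))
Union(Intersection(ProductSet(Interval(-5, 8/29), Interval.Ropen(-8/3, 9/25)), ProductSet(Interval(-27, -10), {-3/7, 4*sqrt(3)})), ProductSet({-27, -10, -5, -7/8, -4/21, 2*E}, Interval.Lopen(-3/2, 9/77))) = ProductSet({-27, -10, -5, -7/8, -4/21, 2*E}, Interval.Lopen(-3/2, 9/77))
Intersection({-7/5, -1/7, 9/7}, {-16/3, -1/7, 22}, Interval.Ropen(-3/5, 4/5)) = {-1/7}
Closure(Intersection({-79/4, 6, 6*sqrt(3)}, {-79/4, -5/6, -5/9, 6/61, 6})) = {-79/4, 6}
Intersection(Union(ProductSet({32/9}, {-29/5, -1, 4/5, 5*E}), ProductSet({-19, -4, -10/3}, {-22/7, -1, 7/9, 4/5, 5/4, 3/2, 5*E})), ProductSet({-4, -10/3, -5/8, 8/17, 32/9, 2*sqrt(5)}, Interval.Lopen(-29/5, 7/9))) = Union(ProductSet({32/9}, {-1}), ProductSet({-4, -10/3}, {-22/7, -1, 7/9}))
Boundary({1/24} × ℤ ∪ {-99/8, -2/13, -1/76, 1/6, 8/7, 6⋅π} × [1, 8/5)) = ({1/24} × ℤ) ∪ ({-99/8, -2/13, -1/76, 1/6, 8/7, 6⋅π} × [1, 8/5])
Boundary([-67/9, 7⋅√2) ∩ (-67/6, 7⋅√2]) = {-67/9, 7⋅√2}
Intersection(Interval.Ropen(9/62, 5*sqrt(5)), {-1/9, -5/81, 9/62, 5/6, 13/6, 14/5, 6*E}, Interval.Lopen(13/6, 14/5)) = {14/5}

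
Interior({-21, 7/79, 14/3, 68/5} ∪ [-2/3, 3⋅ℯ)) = (-2/3, 3⋅ℯ)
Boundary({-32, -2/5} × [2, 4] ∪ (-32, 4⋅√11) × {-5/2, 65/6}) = ({-32, -2/5} × [2, 4]) ∪ ([-32, 4⋅√11] × {-5/2, 65/6})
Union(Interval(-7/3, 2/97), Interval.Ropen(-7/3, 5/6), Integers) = Union(Integers, Interval.Ropen(-7/3, 5/6))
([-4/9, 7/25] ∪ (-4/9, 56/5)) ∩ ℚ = ℚ ∩ [-4/9, 56/5)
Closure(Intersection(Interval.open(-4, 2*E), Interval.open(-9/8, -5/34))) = Interval(-9/8, -5/34)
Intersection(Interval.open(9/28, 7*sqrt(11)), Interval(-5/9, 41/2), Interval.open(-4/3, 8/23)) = Interval.open(9/28, 8/23)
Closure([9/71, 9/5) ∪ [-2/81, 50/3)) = [-2/81, 50/3]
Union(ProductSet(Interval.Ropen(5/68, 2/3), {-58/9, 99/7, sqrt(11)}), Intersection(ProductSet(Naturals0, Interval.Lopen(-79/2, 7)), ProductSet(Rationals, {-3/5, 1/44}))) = Union(ProductSet(Interval.Ropen(5/68, 2/3), {-58/9, 99/7, sqrt(11)}), ProductSet(Naturals0, {-3/5, 1/44}))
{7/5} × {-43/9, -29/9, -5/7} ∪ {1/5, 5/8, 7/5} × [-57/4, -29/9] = ({7/5} × {-43/9, -29/9, -5/7}) ∪ ({1/5, 5/8, 7/5} × [-57/4, -29/9])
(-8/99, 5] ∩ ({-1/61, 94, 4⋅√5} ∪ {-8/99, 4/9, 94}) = {-1/61, 4/9}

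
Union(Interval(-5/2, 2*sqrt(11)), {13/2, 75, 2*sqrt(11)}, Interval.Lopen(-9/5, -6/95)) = Union({75}, Interval(-5/2, 2*sqrt(11)))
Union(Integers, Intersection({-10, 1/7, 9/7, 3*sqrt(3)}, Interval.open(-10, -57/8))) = Integers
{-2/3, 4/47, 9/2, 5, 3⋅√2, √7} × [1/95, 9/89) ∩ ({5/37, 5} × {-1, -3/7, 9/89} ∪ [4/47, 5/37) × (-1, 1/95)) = ∅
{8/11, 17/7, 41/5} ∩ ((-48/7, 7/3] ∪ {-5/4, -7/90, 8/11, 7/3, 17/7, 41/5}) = {8/11, 17/7, 41/5}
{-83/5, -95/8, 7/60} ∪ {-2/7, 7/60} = {-83/5, -95/8, -2/7, 7/60}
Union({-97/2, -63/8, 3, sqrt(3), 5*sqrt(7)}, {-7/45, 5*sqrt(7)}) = {-97/2, -63/8, -7/45, 3, sqrt(3), 5*sqrt(7)}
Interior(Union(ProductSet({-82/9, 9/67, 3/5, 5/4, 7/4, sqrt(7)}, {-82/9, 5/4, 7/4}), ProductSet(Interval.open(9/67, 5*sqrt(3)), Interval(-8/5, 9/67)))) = ProductSet(Interval.open(9/67, 5*sqrt(3)), Interval.open(-8/5, 9/67))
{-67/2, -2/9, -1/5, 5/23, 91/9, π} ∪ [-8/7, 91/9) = {-67/2} ∪ [-8/7, 91/9]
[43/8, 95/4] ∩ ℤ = {6, 7, …, 23}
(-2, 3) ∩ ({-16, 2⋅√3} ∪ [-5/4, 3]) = [-5/4, 3)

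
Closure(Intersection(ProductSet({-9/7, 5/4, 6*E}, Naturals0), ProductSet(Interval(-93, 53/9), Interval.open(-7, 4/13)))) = ProductSet({-9/7, 5/4}, Range(0, 1, 1))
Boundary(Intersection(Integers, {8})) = {8}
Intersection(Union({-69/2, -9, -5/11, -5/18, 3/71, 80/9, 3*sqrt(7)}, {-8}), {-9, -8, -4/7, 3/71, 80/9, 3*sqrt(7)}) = {-9, -8, 3/71, 80/9, 3*sqrt(7)}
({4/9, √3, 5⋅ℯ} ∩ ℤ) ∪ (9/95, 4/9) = (9/95, 4/9)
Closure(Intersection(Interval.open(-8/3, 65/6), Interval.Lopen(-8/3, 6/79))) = Interval(-8/3, 6/79)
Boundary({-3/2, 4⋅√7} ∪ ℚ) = ℝ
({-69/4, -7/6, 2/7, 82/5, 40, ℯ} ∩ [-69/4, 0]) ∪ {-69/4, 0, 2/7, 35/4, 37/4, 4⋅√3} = {-69/4, -7/6, 0, 2/7, 35/4, 37/4, 4⋅√3}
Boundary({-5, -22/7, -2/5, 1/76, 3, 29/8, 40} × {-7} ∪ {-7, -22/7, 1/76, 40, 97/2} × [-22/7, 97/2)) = ({-5, -22/7, -2/5, 1/76, 3, 29/8, 40} × {-7}) ∪ ({-7, -22/7, 1/76, 40, 97/2} × [-22/7, 97/2])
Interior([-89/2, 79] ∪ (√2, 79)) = (-89/2, 79)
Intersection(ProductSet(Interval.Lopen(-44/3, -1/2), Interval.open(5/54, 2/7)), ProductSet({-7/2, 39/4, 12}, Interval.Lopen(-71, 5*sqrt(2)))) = ProductSet({-7/2}, Interval.open(5/54, 2/7))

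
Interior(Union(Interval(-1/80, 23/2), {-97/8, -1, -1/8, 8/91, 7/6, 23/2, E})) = Interval.open(-1/80, 23/2)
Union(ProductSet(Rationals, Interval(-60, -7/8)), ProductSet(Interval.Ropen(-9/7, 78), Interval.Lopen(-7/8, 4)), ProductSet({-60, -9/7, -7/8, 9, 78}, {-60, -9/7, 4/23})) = Union(ProductSet({-60, -9/7, -7/8, 9, 78}, {-60, -9/7, 4/23}), ProductSet(Interval.Ropen(-9/7, 78), Interval.Lopen(-7/8, 4)), ProductSet(Rationals, Interval(-60, -7/8)))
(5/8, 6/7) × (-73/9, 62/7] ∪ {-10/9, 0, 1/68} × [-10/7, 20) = ({-10/9, 0, 1/68} × [-10/7, 20)) ∪ ((5/8, 6/7) × (-73/9, 62/7])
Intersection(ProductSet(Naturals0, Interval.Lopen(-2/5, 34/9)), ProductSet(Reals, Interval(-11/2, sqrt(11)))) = ProductSet(Naturals0, Interval.Lopen(-2/5, sqrt(11)))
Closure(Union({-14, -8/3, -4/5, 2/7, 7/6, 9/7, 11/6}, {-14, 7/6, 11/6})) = {-14, -8/3, -4/5, 2/7, 7/6, 9/7, 11/6}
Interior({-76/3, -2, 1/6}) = ∅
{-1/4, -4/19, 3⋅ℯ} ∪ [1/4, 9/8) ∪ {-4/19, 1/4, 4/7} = {-1/4, -4/19, 3⋅ℯ} ∪ [1/4, 9/8)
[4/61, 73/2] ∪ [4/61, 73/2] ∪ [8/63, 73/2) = [4/61, 73/2]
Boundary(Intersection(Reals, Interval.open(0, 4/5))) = {0, 4/5}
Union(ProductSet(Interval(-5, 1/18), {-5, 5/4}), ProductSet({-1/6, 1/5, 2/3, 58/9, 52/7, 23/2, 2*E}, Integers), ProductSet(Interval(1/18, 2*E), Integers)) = Union(ProductSet(Interval(-5, 1/18), {-5, 5/4}), ProductSet(Union({-1/6, 58/9, 52/7, 23/2}, Interval(1/18, 2*E)), Integers))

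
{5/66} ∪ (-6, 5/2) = (-6, 5/2)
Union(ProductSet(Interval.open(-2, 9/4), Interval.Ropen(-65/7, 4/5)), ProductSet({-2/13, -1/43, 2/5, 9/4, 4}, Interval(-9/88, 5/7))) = Union(ProductSet({-2/13, -1/43, 2/5, 9/4, 4}, Interval(-9/88, 5/7)), ProductSet(Interval.open(-2, 9/4), Interval.Ropen(-65/7, 4/5)))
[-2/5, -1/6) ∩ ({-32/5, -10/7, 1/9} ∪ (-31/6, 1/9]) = [-2/5, -1/6)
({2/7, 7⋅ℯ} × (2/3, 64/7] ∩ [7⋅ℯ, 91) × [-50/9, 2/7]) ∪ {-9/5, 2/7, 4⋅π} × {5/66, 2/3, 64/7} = {-9/5, 2/7, 4⋅π} × {5/66, 2/3, 64/7}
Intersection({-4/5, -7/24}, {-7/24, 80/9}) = {-7/24}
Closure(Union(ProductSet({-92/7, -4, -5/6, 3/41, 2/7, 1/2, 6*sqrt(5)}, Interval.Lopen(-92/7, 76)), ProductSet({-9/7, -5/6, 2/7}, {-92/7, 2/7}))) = Union(ProductSet({-9/7, -5/6, 2/7}, {-92/7, 2/7}), ProductSet({-92/7, -4, -5/6, 3/41, 2/7, 1/2, 6*sqrt(5)}, Interval(-92/7, 76)))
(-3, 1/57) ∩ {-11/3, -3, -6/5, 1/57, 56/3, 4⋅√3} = {-6/5}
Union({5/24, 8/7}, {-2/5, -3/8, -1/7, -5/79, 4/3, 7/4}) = {-2/5, -3/8, -1/7, -5/79, 5/24, 8/7, 4/3, 7/4}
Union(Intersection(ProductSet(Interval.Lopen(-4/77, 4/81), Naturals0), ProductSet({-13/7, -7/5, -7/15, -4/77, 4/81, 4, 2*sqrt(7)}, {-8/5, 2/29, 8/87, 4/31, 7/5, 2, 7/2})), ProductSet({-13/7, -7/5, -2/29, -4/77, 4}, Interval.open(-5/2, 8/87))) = Union(ProductSet({4/81}, {2}), ProductSet({-13/7, -7/5, -2/29, -4/77, 4}, Interval.open(-5/2, 8/87)))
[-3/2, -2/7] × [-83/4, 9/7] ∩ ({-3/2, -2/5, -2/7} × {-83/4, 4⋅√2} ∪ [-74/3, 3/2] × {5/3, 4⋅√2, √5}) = {-3/2, -2/5, -2/7} × {-83/4}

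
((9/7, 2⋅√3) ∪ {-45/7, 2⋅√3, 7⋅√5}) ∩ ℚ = {-45/7} ∪ (ℚ ∩ (9/7, 2⋅√3])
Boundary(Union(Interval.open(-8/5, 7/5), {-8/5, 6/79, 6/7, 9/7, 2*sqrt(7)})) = {-8/5, 7/5, 2*sqrt(7)}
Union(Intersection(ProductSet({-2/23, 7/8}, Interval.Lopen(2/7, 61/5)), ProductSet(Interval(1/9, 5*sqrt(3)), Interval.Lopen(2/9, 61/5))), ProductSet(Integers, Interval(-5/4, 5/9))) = Union(ProductSet({7/8}, Interval.Lopen(2/7, 61/5)), ProductSet(Integers, Interval(-5/4, 5/9)))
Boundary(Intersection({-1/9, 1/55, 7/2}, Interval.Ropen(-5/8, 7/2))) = {-1/9, 1/55}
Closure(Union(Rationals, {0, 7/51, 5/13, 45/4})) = Reals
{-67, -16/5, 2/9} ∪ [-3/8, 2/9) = {-67, -16/5} ∪ [-3/8, 2/9]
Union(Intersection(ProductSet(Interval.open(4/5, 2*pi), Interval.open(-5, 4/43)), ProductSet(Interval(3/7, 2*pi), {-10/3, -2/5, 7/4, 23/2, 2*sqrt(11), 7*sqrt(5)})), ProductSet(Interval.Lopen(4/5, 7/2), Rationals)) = Union(ProductSet(Interval.Lopen(4/5, 7/2), Rationals), ProductSet(Interval.open(4/5, 2*pi), {-10/3, -2/5}))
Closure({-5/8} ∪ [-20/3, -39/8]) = [-20/3, -39/8] ∪ {-5/8}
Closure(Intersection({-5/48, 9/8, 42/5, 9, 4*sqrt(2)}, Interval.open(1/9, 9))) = {9/8, 42/5, 4*sqrt(2)}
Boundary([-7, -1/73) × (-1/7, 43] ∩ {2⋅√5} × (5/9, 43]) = ∅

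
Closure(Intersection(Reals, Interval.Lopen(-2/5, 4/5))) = Interval(-2/5, 4/5)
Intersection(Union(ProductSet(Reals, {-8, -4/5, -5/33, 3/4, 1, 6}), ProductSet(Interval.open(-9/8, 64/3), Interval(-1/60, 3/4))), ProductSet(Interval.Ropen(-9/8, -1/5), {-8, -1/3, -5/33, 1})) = ProductSet(Interval.Ropen(-9/8, -1/5), {-8, -5/33, 1})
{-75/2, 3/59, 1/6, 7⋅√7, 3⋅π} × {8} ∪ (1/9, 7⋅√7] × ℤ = ((1/9, 7⋅√7] × ℤ) ∪ ({-75/2, 3/59, 1/6, 7⋅√7, 3⋅π} × {8})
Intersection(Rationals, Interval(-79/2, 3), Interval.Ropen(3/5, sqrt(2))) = Intersection(Interval.Ropen(3/5, sqrt(2)), Rationals)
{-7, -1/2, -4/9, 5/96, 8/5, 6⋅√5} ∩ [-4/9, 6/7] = {-4/9, 5/96}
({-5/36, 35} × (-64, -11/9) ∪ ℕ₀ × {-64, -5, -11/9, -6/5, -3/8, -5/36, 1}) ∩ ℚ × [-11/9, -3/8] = ℕ₀ × {-11/9, -6/5, -3/8}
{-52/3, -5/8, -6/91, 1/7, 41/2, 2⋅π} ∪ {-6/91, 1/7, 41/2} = {-52/3, -5/8, -6/91, 1/7, 41/2, 2⋅π}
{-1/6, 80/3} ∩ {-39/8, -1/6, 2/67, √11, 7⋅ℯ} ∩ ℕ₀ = ∅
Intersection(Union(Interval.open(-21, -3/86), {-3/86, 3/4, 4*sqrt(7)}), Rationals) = Union({3/4}, Intersection(Interval.Lopen(-21, -3/86), Rationals))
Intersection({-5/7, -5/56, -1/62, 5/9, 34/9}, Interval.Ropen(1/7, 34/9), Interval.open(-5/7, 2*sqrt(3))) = {5/9}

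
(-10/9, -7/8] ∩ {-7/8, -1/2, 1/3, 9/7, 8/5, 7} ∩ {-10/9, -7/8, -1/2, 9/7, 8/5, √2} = {-7/8}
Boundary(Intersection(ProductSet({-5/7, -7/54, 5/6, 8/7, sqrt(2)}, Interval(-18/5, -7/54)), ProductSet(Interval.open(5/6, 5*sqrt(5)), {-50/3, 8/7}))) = EmptySet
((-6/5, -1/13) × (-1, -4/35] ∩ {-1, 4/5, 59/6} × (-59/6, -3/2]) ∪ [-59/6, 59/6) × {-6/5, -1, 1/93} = [-59/6, 59/6) × {-6/5, -1, 1/93}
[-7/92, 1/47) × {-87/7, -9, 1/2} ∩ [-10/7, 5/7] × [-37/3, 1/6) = [-7/92, 1/47) × {-9}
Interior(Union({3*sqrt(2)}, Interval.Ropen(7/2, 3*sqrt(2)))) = Interval.open(7/2, 3*sqrt(2))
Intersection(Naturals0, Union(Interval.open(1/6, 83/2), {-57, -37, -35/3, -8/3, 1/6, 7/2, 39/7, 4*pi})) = Range(1, 42, 1)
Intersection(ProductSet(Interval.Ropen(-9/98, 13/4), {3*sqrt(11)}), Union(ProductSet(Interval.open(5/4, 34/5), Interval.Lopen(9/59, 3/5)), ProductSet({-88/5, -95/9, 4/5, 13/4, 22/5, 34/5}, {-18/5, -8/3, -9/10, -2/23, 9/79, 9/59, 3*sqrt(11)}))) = ProductSet({4/5}, {3*sqrt(11)})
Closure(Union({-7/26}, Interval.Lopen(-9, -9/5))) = Union({-7/26}, Interval(-9, -9/5))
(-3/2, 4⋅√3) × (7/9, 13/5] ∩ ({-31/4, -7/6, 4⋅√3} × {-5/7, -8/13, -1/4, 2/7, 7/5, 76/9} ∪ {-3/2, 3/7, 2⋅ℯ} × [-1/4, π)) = ({-7/6} × {7/5}) ∪ ({3/7, 2⋅ℯ} × (7/9, 13/5])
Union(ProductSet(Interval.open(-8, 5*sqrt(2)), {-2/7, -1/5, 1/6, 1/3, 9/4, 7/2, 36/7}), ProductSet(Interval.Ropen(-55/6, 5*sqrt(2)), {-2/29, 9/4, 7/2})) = Union(ProductSet(Interval.Ropen(-55/6, 5*sqrt(2)), {-2/29, 9/4, 7/2}), ProductSet(Interval.open(-8, 5*sqrt(2)), {-2/7, -1/5, 1/6, 1/3, 9/4, 7/2, 36/7}))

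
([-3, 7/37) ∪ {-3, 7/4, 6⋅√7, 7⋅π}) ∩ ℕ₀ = {0}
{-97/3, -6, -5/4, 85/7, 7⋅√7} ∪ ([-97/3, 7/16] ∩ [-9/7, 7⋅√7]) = {-97/3, -6, 85/7, 7⋅√7} ∪ [-9/7, 7/16]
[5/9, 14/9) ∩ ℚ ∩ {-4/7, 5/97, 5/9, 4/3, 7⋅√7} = {5/9, 4/3}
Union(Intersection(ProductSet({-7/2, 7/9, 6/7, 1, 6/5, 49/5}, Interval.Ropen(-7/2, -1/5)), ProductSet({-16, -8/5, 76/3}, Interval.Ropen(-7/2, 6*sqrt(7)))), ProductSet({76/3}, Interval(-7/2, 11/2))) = ProductSet({76/3}, Interval(-7/2, 11/2))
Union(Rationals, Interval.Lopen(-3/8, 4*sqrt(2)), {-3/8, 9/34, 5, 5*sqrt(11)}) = Union({5*sqrt(11)}, Interval(-3/8, 4*sqrt(2)), Rationals)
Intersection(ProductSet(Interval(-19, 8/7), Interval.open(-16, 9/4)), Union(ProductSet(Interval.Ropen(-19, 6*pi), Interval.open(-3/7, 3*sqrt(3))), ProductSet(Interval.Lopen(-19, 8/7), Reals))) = Union(ProductSet(Interval(-19, 8/7), Interval.open(-3/7, 9/4)), ProductSet(Interval.Lopen(-19, 8/7), Interval.open(-16, 9/4)))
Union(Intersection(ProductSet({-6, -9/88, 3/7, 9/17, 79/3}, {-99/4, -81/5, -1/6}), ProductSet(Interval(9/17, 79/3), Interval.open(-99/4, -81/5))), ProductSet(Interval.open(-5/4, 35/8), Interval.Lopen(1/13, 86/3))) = ProductSet(Interval.open(-5/4, 35/8), Interval.Lopen(1/13, 86/3))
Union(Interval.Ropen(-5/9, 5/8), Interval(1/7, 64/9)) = Interval(-5/9, 64/9)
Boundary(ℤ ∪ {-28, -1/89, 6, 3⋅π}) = ℤ ∪ {-1/89, 3⋅π}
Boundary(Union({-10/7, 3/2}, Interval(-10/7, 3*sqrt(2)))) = {-10/7, 3*sqrt(2)}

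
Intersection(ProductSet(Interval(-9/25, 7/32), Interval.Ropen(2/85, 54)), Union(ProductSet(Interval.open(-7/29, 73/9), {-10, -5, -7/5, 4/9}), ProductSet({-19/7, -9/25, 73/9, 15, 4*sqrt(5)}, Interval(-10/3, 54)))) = Union(ProductSet({-9/25}, Interval.Ropen(2/85, 54)), ProductSet(Interval.Lopen(-7/29, 7/32), {4/9}))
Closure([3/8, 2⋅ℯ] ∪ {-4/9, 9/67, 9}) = {-4/9, 9/67, 9} ∪ [3/8, 2⋅ℯ]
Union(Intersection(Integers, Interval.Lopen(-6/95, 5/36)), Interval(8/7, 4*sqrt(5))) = Union(Interval(8/7, 4*sqrt(5)), Range(0, 1, 1))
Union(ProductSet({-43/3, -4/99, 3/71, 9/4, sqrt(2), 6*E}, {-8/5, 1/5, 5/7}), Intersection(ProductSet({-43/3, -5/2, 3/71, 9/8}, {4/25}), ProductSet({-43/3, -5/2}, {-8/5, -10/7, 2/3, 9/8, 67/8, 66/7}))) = ProductSet({-43/3, -4/99, 3/71, 9/4, sqrt(2), 6*E}, {-8/5, 1/5, 5/7})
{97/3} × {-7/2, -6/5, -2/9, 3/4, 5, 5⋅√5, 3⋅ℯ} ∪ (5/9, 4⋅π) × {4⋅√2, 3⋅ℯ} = ({97/3} × {-7/2, -6/5, -2/9, 3/4, 5, 5⋅√5, 3⋅ℯ}) ∪ ((5/9, 4⋅π) × {4⋅√2, 3⋅ℯ})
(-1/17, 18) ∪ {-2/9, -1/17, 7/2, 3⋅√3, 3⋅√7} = {-2/9} ∪ [-1/17, 18)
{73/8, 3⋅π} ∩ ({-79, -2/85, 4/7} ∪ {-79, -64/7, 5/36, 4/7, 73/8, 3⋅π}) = {73/8, 3⋅π}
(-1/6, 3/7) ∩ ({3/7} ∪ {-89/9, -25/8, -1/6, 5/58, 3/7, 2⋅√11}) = {5/58}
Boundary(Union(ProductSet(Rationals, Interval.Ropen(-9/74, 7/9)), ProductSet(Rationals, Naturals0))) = ProductSet(Reals, Union(Complement(Naturals0, Interval.open(-9/74, 7/9)), Interval(-9/74, 7/9), Naturals0))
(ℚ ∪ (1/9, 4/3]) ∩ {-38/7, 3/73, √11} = {-38/7, 3/73}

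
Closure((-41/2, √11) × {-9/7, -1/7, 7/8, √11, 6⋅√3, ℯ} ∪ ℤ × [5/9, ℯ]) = (ℤ × [5/9, ℯ]) ∪ ([-41/2, √11] × {-9/7, -1/7, 7/8, √11, 6⋅√3, ℯ})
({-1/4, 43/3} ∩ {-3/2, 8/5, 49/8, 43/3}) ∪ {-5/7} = {-5/7, 43/3}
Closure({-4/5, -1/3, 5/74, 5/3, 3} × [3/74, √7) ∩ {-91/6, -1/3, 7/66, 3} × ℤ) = {-1/3, 3} × {1, 2}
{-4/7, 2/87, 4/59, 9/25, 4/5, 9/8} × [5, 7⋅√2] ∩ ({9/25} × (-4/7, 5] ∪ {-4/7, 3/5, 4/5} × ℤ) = ({9/25} × {5}) ∪ ({-4/7, 4/5} × {5, 6, …, 9})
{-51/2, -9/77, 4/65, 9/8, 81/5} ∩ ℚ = {-51/2, -9/77, 4/65, 9/8, 81/5}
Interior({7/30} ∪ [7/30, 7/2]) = (7/30, 7/2)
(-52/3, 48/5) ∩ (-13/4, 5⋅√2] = (-13/4, 5⋅√2]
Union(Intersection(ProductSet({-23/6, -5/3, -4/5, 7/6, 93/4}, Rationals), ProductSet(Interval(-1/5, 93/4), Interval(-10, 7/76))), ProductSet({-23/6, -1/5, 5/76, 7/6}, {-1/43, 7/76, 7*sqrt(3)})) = Union(ProductSet({7/6, 93/4}, Intersection(Interval(-10, 7/76), Rationals)), ProductSet({-23/6, -1/5, 5/76, 7/6}, {-1/43, 7/76, 7*sqrt(3)}))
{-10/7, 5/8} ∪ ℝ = ℝ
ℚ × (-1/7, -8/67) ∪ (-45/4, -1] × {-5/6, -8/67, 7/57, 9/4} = (ℚ × (-1/7, -8/67)) ∪ ((-45/4, -1] × {-5/6, -8/67, 7/57, 9/4})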